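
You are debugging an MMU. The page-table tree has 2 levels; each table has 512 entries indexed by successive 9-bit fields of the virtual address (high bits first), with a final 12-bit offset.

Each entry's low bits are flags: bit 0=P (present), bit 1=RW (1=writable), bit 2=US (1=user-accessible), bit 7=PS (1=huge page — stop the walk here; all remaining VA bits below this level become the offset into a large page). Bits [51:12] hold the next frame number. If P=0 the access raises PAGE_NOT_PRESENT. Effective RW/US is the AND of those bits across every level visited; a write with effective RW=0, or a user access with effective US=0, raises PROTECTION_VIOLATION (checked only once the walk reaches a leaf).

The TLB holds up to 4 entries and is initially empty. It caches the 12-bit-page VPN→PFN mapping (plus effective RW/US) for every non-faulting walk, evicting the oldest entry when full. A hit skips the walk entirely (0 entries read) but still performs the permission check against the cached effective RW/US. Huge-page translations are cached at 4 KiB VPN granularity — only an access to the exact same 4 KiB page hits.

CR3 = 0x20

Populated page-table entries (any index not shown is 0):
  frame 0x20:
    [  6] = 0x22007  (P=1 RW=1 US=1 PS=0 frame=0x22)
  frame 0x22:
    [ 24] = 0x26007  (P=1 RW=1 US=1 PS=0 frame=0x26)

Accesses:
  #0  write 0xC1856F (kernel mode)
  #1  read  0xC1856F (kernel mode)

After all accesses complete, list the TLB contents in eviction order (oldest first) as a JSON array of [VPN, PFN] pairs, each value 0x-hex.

Walk each access:
#0 VA=0xC1856F (w,kernel):
  lvl0: tbl 0x20, slot 6 ⇒ 0x22007 (P1/RW1/US1/PS0)
  lvl1: tbl 0x22, slot 24 ⇒ 0x26007 (P1/RW1/US1/PS0)
  → PA=0x2656F  (2 entries read)
#1 VA=0xC1856F (r,kernel):
  TLB hit vpn=0xC18 → PA=0x2656F

TLB: [["0xC18", "0x26"]]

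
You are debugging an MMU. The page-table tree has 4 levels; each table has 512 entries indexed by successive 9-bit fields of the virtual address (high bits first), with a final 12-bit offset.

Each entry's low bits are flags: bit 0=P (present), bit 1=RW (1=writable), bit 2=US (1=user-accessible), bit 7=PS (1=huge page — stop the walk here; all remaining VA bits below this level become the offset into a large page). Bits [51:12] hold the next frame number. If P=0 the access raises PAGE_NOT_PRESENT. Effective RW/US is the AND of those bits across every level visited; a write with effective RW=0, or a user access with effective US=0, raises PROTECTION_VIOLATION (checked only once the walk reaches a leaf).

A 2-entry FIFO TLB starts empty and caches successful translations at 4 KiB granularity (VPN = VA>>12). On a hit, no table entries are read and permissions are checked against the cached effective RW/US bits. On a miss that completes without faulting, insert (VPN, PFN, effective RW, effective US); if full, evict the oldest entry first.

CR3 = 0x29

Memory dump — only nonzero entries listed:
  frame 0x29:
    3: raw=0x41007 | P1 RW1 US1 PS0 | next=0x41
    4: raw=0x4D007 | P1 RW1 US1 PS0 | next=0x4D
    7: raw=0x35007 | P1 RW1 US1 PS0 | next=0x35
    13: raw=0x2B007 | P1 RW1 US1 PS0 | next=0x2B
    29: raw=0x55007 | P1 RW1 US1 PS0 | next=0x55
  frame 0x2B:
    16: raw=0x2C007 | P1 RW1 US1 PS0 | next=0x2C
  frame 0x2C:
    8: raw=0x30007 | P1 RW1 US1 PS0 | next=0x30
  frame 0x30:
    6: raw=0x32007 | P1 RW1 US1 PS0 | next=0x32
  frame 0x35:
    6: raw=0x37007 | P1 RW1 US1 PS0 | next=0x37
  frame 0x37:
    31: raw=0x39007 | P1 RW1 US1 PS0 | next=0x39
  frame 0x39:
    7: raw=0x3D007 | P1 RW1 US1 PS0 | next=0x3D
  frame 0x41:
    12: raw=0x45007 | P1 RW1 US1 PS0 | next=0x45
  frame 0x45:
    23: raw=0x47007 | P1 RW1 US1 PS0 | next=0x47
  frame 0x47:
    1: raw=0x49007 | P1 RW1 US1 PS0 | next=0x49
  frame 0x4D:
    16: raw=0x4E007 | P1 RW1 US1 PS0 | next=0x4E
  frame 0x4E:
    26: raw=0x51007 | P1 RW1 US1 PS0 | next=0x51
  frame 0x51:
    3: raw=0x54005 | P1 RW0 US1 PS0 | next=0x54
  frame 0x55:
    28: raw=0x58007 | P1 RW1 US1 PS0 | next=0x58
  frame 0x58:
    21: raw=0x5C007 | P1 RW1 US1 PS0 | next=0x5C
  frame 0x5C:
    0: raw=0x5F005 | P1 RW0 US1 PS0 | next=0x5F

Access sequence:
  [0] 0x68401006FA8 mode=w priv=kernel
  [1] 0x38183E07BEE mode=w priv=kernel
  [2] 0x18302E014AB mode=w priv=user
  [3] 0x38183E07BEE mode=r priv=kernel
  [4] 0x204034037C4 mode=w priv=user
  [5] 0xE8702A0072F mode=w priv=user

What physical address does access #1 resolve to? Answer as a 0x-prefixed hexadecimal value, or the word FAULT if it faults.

Per-access translation:
#0 VA=0x68401006FA8 (w,kernel):
  lvl0: tbl 0x29, slot 13 ⇒ 0x2B007 (P1/RW1/US1/PS0)
  lvl1: tbl 0x2B, slot 16 ⇒ 0x2C007 (P1/RW1/US1/PS0)
  lvl2: tbl 0x2C, slot 8 ⇒ 0x30007 (P1/RW1/US1/PS0)
  lvl3: tbl 0x30, slot 6 ⇒ 0x32007 (P1/RW1/US1/PS0)
  ⇒ phys 0x32FA8  [4 reads]
#1 VA=0x38183E07BEE (w,kernel):
  lvl0: tbl 0x29, slot 7 ⇒ 0x35007 (P1/RW1/US1/PS0)
  lvl1: tbl 0x35, slot 6 ⇒ 0x37007 (P1/RW1/US1/PS0)
  lvl2: tbl 0x37, slot 31 ⇒ 0x39007 (P1/RW1/US1/PS0)
  lvl3: tbl 0x39, slot 7 ⇒ 0x3D007 (P1/RW1/US1/PS0)
  ⇒ phys 0x3DBEE  [4 reads]
#2 VA=0x18302E014AB (w,user):
  lvl0: tbl 0x29, slot 3 ⇒ 0x41007 (P1/RW1/US1/PS0)
  lvl1: tbl 0x41, slot 12 ⇒ 0x45007 (P1/RW1/US1/PS0)
  lvl2: tbl 0x45, slot 23 ⇒ 0x47007 (P1/RW1/US1/PS0)
  lvl3: tbl 0x47, slot 1 ⇒ 0x49007 (P1/RW1/US1/PS0)
  ⇒ phys 0x494AB  [4 reads]
#3 VA=0x38183E07BEE (r,kernel):
  TLB hit vpn=0x38183E07 → PA=0x3DBEE
#4 VA=0x204034037C4 (w,user):
  lvl0: tbl 0x29, slot 4 ⇒ 0x4D007 (P1/RW1/US1/PS0)
  lvl1: tbl 0x4D, slot 16 ⇒ 0x4E007 (P1/RW1/US1/PS0)
  lvl2: tbl 0x4E, slot 26 ⇒ 0x51007 (P1/RW1/US1/PS0)
  lvl3: tbl 0x51, slot 3 ⇒ 0x54005 (P1/RW0/US1/PS0)
  ⇒ fault: PROTECTION_VIOLATION  — 4 lookups
#5 VA=0xE8702A0072F (w,user):
  lvl0: tbl 0x29, slot 29 ⇒ 0x55007 (P1/RW1/US1/PS0)
  lvl1: tbl 0x55, slot 28 ⇒ 0x58007 (P1/RW1/US1/PS0)
  lvl2: tbl 0x58, slot 21 ⇒ 0x5C007 (P1/RW1/US1/PS0)
  lvl3: tbl 0x5C, slot 0 ⇒ 0x5F005 (P1/RW0/US1/PS0)
  ⇒ fault: PROTECTION_VIOLATION  — 4 lookups

Access #1 PA: 0x3DBEE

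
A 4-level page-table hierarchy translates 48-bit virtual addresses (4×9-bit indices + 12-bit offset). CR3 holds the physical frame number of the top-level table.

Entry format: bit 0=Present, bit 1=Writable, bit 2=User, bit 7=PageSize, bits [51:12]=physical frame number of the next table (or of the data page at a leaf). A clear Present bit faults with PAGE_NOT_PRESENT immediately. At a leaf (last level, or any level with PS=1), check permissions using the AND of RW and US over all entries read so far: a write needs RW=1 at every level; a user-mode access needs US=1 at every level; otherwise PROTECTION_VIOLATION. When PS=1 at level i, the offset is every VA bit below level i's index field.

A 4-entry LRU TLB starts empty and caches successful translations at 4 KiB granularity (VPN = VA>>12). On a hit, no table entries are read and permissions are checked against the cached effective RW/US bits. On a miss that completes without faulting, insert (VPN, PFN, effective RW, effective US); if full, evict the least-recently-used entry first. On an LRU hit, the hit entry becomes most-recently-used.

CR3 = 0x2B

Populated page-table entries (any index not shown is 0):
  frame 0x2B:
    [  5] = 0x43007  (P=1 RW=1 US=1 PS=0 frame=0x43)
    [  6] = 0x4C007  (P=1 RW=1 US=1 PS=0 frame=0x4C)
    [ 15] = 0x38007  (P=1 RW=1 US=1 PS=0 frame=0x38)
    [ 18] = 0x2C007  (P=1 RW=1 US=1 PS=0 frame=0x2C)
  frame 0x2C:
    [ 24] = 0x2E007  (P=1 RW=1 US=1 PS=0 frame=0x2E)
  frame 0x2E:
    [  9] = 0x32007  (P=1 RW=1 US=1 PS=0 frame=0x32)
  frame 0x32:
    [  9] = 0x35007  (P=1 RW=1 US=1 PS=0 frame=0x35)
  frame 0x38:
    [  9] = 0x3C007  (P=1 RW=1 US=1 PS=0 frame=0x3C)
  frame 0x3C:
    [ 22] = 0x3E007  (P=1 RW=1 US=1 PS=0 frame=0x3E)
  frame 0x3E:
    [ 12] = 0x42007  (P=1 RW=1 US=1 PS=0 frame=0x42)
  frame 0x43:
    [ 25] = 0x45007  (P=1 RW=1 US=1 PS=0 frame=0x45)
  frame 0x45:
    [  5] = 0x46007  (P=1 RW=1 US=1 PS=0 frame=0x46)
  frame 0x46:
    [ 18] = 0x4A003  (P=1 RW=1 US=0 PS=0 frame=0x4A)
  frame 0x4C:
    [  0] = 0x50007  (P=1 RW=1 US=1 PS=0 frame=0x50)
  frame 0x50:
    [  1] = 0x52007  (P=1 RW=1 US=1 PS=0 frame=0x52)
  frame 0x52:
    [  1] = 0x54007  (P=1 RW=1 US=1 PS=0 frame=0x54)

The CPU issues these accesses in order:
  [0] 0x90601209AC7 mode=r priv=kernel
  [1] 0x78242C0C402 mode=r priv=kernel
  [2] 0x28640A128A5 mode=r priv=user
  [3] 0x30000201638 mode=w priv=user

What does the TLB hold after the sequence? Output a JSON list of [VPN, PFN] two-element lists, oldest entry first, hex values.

Per-access translation:
#0 VA=0x90601209AC7 (r,kernel):
  [0] read 0x2B idx=18: raw=0x2C007 flags P=1 W=1 U=1 S=0
  [1] read 0x2C idx=24: raw=0x2E007 flags P=1 W=1 U=1 S=0
  [2] read 0x2E idx=9: raw=0x32007 flags P=1 W=1 U=1 S=0
  [3] read 0x32 idx=9: raw=0x35007 flags P=1 W=1 U=1 S=0
  ⇒ phys 0x35AC7  [4 reads]
#1 VA=0x78242C0C402 (r,kernel):
  [0] read 0x2B idx=15: raw=0x38007 flags P=1 W=1 U=1 S=0
  [1] read 0x38 idx=9: raw=0x3C007 flags P=1 W=1 U=1 S=0
  [2] read 0x3C idx=22: raw=0x3E007 flags P=1 W=1 U=1 S=0
  [3] read 0x3E idx=12: raw=0x42007 flags P=1 W=1 U=1 S=0
  ⇒ phys 0x42402  [4 reads]
#2 VA=0x28640A128A5 (r,user):
  [0] read 0x2B idx=5: raw=0x43007 flags P=1 W=1 U=1 S=0
  [1] read 0x43 idx=25: raw=0x45007 flags P=1 W=1 U=1 S=0
  [2] read 0x45 idx=5: raw=0x46007 flags P=1 W=1 U=1 S=0
  [3] read 0x46 idx=18: raw=0x4A003 flags P=1 W=1 U=0 S=0
  ✗ PROTECTION_VIOLATION  [4 reads]
#3 VA=0x30000201638 (w,user):
  [0] read 0x2B idx=6: raw=0x4C007 flags P=1 W=1 U=1 S=0
  [1] read 0x4C idx=0: raw=0x50007 flags P=1 W=1 U=1 S=0
  [2] read 0x50 idx=1: raw=0x52007 flags P=1 W=1 U=1 S=0
  [3] read 0x52 idx=1: raw=0x54007 flags P=1 W=1 U=1 S=0
  ⇒ phys 0x54638  [4 reads]

TLB: [["0x90601209", "0x35"], ["0x78242C0C", "0x42"], ["0x30000201", "0x54"]]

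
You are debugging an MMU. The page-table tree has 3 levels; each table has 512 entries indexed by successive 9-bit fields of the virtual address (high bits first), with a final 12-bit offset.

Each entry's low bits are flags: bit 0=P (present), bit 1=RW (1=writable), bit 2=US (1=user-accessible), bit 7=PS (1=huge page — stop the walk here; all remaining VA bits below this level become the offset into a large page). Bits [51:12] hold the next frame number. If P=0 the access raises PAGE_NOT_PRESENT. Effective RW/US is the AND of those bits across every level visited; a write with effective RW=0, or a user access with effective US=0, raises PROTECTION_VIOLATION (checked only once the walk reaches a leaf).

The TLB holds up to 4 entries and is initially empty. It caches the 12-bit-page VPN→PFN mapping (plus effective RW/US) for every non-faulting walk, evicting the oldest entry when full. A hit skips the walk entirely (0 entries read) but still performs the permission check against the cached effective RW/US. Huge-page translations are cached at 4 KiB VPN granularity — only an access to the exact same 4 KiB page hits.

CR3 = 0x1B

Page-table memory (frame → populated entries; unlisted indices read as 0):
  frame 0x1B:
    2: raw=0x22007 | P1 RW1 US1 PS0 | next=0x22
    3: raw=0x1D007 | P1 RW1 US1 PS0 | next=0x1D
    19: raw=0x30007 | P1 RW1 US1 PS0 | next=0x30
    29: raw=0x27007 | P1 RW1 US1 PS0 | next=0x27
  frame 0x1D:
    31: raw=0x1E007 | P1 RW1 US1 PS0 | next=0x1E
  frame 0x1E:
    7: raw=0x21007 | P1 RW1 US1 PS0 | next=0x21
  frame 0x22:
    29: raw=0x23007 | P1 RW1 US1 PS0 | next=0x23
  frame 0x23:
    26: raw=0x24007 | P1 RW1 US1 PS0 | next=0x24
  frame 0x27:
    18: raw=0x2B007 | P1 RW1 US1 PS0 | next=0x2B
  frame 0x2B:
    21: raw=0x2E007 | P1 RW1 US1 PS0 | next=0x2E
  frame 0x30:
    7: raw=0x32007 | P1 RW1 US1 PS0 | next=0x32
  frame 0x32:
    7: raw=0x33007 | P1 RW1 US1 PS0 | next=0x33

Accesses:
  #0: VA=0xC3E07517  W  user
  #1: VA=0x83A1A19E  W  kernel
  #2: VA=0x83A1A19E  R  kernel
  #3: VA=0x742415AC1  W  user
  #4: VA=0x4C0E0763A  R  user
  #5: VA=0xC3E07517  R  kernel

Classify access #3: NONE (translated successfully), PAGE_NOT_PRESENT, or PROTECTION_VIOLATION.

Per-access translation:
#0 VA=0xC3E07517 (w,user):
  lvl0: tbl 0x1B, slot 3 ⇒ 0x1D007 (P1/RW1/US1/PS0)
  lvl1: tbl 0x1D, slot 31 ⇒ 0x1E007 (P1/RW1/US1/PS0)
  lvl2: tbl 0x1E, slot 7 ⇒ 0x21007 (P1/RW1/US1/PS0)
  ✓ 0x21517  — 3 lookups
#1 VA=0x83A1A19E (w,kernel):
  lvl0: tbl 0x1B, slot 2 ⇒ 0x22007 (P1/RW1/US1/PS0)
  lvl1: tbl 0x22, slot 29 ⇒ 0x23007 (P1/RW1/US1/PS0)
  lvl2: tbl 0x23, slot 26 ⇒ 0x24007 (P1/RW1/US1/PS0)
  ✓ 0x2419E  — 3 lookups
#2 VA=0x83A1A19E (r,kernel):
  TLB hit vpn=0x83A1A → PA=0x2419E
#3 VA=0x742415AC1 (w,user):
  lvl0: tbl 0x1B, slot 29 ⇒ 0x27007 (P1/RW1/US1/PS0)
  lvl1: tbl 0x27, slot 18 ⇒ 0x2B007 (P1/RW1/US1/PS0)
  lvl2: tbl 0x2B, slot 21 ⇒ 0x2E007 (P1/RW1/US1/PS0)
  ✓ 0x2EAC1  — 3 lookups
#4 VA=0x4C0E0763A (r,user):
  lvl0: tbl 0x1B, slot 19 ⇒ 0x30007 (P1/RW1/US1/PS0)
  lvl1: tbl 0x30, slot 7 ⇒ 0x32007 (P1/RW1/US1/PS0)
  lvl2: tbl 0x32, slot 7 ⇒ 0x33007 (P1/RW1/US1/PS0)
  ✓ 0x3363A  — 3 lookups
#5 VA=0xC3E07517 (r,kernel):
  TLB hit vpn=0xC3E07 → PA=0x21517

Access #3 fault: NONE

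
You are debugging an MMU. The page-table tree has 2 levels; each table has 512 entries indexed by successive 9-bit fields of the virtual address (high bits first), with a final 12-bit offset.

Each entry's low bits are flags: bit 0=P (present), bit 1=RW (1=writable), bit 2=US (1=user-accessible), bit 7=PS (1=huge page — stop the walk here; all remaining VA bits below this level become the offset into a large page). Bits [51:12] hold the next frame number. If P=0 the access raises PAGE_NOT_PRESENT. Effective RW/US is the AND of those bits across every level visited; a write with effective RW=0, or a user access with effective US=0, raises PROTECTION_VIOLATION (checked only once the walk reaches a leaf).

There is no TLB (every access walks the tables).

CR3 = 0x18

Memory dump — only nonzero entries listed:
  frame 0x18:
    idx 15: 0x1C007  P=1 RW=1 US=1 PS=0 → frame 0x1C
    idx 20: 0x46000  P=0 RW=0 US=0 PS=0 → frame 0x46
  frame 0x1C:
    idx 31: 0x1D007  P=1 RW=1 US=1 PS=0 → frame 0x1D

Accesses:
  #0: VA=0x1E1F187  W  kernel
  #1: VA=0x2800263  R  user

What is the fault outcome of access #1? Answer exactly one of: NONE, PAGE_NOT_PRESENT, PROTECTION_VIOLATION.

Per-access translation:
#0 VA=0x1E1F187 (w,kernel):
  L0: frame=0x18 idx=15 entry=0x1C007 [P=1 RW=1 US=1 PS=0]
  L1: frame=0x1C idx=31 entry=0x1D007 [P=1 RW=1 US=1 PS=0]
  → PA=0x1D187  (2 entries read)
#1 VA=0x2800263 (r,user):
  L0: frame=0x18 idx=20 entry=0x46000 [P=0 RW=0 US=0 PS=0]
  → PAGE_NOT_PRESENT  (1 entries read)

Access #1 fault: PAGE_NOT_PRESENT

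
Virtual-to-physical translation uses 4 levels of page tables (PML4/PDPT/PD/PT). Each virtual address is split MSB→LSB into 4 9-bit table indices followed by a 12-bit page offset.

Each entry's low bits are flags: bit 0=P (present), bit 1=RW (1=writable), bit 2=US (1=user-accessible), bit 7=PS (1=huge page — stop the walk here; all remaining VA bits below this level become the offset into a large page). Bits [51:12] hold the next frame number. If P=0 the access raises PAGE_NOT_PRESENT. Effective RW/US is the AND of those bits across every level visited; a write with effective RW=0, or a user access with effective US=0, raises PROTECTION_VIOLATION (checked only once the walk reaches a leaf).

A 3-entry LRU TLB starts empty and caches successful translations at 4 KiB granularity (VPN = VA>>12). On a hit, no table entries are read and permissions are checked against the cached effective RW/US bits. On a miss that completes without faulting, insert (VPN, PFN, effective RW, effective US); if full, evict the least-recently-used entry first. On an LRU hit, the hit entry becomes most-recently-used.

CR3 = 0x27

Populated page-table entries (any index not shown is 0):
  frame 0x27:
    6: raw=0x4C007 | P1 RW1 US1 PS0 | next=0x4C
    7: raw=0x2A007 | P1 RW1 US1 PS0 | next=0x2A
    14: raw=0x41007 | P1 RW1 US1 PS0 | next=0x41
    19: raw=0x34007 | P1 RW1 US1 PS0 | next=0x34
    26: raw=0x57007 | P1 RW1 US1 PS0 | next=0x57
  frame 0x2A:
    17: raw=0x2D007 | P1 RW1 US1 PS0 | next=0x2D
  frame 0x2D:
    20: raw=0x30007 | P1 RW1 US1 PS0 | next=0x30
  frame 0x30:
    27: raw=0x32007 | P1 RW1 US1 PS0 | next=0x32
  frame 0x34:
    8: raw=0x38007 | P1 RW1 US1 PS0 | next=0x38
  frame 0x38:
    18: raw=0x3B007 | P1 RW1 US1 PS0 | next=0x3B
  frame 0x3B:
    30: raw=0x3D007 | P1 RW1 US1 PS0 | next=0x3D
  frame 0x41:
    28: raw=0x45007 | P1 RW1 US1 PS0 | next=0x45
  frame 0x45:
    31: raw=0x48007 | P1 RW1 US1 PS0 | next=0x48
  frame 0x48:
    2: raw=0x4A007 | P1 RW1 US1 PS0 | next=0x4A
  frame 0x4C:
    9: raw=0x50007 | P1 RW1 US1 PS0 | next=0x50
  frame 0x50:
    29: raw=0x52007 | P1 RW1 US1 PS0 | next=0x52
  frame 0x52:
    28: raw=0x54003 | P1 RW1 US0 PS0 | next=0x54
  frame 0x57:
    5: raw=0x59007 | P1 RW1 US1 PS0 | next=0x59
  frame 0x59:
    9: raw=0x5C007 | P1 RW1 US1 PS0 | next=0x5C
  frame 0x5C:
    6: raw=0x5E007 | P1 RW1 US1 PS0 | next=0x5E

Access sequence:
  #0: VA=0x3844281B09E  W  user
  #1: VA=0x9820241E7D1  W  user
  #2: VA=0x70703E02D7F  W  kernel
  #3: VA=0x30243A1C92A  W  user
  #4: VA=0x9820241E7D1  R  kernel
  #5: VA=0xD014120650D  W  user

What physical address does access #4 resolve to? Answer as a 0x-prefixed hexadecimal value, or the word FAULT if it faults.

Per-access translation:
#0 VA=0x3844281B09E (w,user):
  [0] read 0x27 idx=7: raw=0x2A007 flags P=1 W=1 U=1 S=0
  [1] read 0x2A idx=17: raw=0x2D007 flags P=1 W=1 U=1 S=0
  [2] read 0x2D idx=20: raw=0x30007 flags P=1 W=1 U=1 S=0
  [3] read 0x30 idx=27: raw=0x32007 flags P=1 W=1 U=1 S=0
  ✓ 0x3209E  — 4 lookups
#1 VA=0x9820241E7D1 (w,user):
  [0] read 0x27 idx=19: raw=0x34007 flags P=1 W=1 U=1 S=0
  [1] read 0x34 idx=8: raw=0x38007 flags P=1 W=1 U=1 S=0
  [2] read 0x38 idx=18: raw=0x3B007 flags P=1 W=1 U=1 S=0
  [3] read 0x3B idx=30: raw=0x3D007 flags P=1 W=1 U=1 S=0
  ✓ 0x3D7D1  — 4 lookups
#2 VA=0x70703E02D7F (w,kernel):
  [0] read 0x27 idx=14: raw=0x41007 flags P=1 W=1 U=1 S=0
  [1] read 0x41 idx=28: raw=0x45007 flags P=1 W=1 U=1 S=0
  [2] read 0x45 idx=31: raw=0x48007 flags P=1 W=1 U=1 S=0
  [3] read 0x48 idx=2: raw=0x4A007 flags P=1 W=1 U=1 S=0
  ✓ 0x4AD7F  — 4 lookups
#3 VA=0x30243A1C92A (w,user):
  [0] read 0x27 idx=6: raw=0x4C007 flags P=1 W=1 U=1 S=0
  [1] read 0x4C idx=9: raw=0x50007 flags P=1 W=1 U=1 S=0
  [2] read 0x50 idx=29: raw=0x52007 flags P=1 W=1 U=1 S=0
  [3] read 0x52 idx=28: raw=0x54003 flags P=1 W=1 U=0 S=0
  ✗ PROTECTION_VIOLATION  [4 reads]
#4 VA=0x9820241E7D1 (r,kernel):
  TLB hit vpn=0x9820241E → PA=0x3D7D1
#5 VA=0xD014120650D (w,user):
  [0] read 0x27 idx=26: raw=0x57007 flags P=1 W=1 U=1 S=0
  [1] read 0x57 idx=5: raw=0x59007 flags P=1 W=1 U=1 S=0
  [2] read 0x59 idx=9: raw=0x5C007 flags P=1 W=1 U=1 S=0
  [3] read 0x5C idx=6: raw=0x5E007 flags P=1 W=1 U=1 S=0
  ✓ 0x5E50D  — 4 lookups

Access #4 PA: 0x3D7D1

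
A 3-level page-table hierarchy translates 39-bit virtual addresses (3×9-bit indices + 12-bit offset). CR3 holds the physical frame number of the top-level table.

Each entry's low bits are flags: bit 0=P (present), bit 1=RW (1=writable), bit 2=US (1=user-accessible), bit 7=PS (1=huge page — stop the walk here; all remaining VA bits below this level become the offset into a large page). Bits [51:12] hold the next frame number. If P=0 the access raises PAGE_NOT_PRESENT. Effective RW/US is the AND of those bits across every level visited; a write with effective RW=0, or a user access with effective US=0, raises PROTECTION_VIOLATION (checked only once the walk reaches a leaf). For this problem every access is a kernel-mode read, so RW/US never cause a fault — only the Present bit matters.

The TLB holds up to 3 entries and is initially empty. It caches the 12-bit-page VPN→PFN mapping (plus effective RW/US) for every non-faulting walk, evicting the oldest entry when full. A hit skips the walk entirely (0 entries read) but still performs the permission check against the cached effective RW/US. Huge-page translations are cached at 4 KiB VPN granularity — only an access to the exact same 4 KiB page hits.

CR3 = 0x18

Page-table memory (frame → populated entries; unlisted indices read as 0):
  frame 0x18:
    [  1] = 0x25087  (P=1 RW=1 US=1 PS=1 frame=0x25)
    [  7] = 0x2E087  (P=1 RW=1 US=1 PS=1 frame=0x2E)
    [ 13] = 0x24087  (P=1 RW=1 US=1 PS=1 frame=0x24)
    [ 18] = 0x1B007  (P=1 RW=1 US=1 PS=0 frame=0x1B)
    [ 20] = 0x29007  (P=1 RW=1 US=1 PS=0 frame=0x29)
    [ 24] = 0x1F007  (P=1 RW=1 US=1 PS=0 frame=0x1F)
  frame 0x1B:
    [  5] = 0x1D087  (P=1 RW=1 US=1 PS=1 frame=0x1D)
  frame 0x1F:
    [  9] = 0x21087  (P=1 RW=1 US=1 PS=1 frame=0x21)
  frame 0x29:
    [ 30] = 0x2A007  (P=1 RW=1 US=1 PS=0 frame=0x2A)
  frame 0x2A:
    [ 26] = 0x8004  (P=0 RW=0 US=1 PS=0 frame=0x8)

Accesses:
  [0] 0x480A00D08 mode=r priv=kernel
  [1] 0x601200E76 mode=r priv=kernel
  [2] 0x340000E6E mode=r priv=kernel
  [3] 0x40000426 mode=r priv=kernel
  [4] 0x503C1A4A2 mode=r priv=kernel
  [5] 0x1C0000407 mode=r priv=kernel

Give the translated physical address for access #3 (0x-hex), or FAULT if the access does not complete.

Trace:
#0 VA=0x480A00D08 (r,kernel):
  L0 @0x18[18] → 0x1B007  P=1,RW=1,US=1,PS=0
  L1 @0x1B[5] → 0x1D087  P=1,RW=1,US=1,PS=1
  ✓ 0x1DD08 (huge @L1)  — 2 lookups
#1 VA=0x601200E76 (r,kernel):
  L0 @0x18[24] → 0x1F007  P=1,RW=1,US=1,PS=0
  L1 @0x1F[9] → 0x21087  P=1,RW=1,US=1,PS=1
  ✓ 0x21E76 (huge @L1)  — 2 lookups
#2 VA=0x340000E6E (r,kernel):
  L0 @0x18[13] → 0x24087  P=1,RW=1,US=1,PS=1
  ✓ 0x24E6E (huge @L0)  — 1 lookups
#3 VA=0x40000426 (r,kernel):
  L0 @0x18[1] → 0x25087  P=1,RW=1,US=1,PS=1
  ✓ 0x25426 (huge @L0)  — 1 lookups
#4 VA=0x503C1A4A2 (r,kernel):
  L0 @0x18[20] → 0x29007  P=1,RW=1,US=1,PS=0
  L1 @0x29[30] → 0x2A007  P=1,RW=1,US=1,PS=0
  L2 @0x2A[26] → 0x8004  P=0,RW=0,US=1,PS=0
  ⇒ fault: PAGE_NOT_PRESENT  — 3 lookups
#5 VA=0x1C0000407 (r,kernel):
  L0 @0x18[7] → 0x2E087  P=1,RW=1,US=1,PS=1
  ✓ 0x2E407 (huge @L0)  — 1 lookups

Access #3 PA: 0x25426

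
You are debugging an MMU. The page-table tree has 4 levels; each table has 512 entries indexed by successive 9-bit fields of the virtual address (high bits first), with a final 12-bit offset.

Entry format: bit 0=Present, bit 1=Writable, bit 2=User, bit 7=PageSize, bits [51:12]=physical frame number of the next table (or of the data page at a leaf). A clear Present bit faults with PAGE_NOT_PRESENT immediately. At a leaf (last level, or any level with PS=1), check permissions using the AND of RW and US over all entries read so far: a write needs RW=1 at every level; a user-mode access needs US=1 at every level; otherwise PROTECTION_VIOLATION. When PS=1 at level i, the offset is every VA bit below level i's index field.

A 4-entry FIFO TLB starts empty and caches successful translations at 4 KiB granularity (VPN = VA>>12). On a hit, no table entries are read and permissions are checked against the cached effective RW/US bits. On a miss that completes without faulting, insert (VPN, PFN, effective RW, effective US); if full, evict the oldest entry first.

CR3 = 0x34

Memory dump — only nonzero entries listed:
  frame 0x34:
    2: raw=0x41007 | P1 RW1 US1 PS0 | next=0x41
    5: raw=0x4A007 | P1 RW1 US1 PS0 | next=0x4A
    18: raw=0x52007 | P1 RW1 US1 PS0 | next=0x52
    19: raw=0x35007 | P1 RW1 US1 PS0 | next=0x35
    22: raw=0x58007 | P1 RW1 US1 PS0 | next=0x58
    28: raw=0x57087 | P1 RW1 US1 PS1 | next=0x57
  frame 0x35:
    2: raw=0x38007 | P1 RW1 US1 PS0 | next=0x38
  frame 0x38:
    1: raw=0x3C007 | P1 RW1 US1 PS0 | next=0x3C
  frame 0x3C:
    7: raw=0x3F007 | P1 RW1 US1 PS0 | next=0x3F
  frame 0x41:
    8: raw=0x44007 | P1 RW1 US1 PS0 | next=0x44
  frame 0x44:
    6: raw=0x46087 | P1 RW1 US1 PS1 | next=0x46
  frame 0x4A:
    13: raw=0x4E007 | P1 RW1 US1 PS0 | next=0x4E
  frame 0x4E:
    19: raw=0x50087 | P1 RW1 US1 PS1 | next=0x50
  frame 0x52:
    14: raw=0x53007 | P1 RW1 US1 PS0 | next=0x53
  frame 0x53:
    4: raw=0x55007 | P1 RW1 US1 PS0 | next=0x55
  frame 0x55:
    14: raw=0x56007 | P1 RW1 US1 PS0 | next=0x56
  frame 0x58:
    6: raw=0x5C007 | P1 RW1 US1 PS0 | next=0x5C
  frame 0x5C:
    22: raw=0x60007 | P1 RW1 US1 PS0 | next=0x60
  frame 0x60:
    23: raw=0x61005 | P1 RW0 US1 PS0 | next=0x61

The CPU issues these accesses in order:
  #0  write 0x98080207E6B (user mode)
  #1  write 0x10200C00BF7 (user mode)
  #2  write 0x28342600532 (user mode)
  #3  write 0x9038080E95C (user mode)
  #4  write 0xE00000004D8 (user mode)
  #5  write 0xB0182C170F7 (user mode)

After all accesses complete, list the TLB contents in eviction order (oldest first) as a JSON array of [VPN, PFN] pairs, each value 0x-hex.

Walk each access:
#0 VA=0x98080207E6B (w,user):
  [0] read 0x34 idx=19: raw=0x35007 flags P=1 W=1 U=1 S=0
  [1] read 0x35 idx=2: raw=0x38007 flags P=1 W=1 U=1 S=0
  [2] read 0x38 idx=1: raw=0x3C007 flags P=1 W=1 U=1 S=0
  [3] read 0x3C idx=7: raw=0x3F007 flags P=1 W=1 U=1 S=0
  ✓ 0x3FE6B  — 4 lookups
#1 VA=0x10200C00BF7 (w,user):
  [0] read 0x34 idx=2: raw=0x41007 flags P=1 W=1 U=1 S=0
  [1] read 0x41 idx=8: raw=0x44007 flags P=1 W=1 U=1 S=0
  [2] read 0x44 idx=6: raw=0x46087 flags P=1 W=1 U=1 S=1
  ✓ 0x46BF7 (huge @L2)  — 3 lookups
#2 VA=0x28342600532 (w,user):
  [0] read 0x34 idx=5: raw=0x4A007 flags P=1 W=1 U=1 S=0
  [1] read 0x4A idx=13: raw=0x4E007 flags P=1 W=1 U=1 S=0
  [2] read 0x4E idx=19: raw=0x50087 flags P=1 W=1 U=1 S=1
  ✓ 0x50532 (huge @L2)  — 3 lookups
#3 VA=0x9038080E95C (w,user):
  [0] read 0x34 idx=18: raw=0x52007 flags P=1 W=1 U=1 S=0
  [1] read 0x52 idx=14: raw=0x53007 flags P=1 W=1 U=1 S=0
  [2] read 0x53 idx=4: raw=0x55007 flags P=1 W=1 U=1 S=0
  [3] read 0x55 idx=14: raw=0x56007 flags P=1 W=1 U=1 S=0
  ✓ 0x5695C  — 4 lookups
#4 VA=0xE00000004D8 (w,user):
  [0] read 0x34 idx=28: raw=0x57087 flags P=1 W=1 U=1 S=1
  ✓ 0x574D8 (huge @L0)  — 1 lookups
#5 VA=0xB0182C170F7 (w,user):
  [0] read 0x34 idx=22: raw=0x58007 flags P=1 W=1 U=1 S=0
  [1] read 0x58 idx=6: raw=0x5C007 flags P=1 W=1 U=1 S=0
  [2] read 0x5C idx=22: raw=0x60007 flags P=1 W=1 U=1 S=0
  [3] read 0x60 idx=23: raw=0x61005 flags P=1 W=0 U=1 S=0
  ✗ PROTECTION_VIOLATION  [4 reads]

TLB: [["0x10200C00", "0x46"], ["0x28342600", "0x50"], ["0x9038080E", "0x56"], ["0xE0000000", "0x57"]]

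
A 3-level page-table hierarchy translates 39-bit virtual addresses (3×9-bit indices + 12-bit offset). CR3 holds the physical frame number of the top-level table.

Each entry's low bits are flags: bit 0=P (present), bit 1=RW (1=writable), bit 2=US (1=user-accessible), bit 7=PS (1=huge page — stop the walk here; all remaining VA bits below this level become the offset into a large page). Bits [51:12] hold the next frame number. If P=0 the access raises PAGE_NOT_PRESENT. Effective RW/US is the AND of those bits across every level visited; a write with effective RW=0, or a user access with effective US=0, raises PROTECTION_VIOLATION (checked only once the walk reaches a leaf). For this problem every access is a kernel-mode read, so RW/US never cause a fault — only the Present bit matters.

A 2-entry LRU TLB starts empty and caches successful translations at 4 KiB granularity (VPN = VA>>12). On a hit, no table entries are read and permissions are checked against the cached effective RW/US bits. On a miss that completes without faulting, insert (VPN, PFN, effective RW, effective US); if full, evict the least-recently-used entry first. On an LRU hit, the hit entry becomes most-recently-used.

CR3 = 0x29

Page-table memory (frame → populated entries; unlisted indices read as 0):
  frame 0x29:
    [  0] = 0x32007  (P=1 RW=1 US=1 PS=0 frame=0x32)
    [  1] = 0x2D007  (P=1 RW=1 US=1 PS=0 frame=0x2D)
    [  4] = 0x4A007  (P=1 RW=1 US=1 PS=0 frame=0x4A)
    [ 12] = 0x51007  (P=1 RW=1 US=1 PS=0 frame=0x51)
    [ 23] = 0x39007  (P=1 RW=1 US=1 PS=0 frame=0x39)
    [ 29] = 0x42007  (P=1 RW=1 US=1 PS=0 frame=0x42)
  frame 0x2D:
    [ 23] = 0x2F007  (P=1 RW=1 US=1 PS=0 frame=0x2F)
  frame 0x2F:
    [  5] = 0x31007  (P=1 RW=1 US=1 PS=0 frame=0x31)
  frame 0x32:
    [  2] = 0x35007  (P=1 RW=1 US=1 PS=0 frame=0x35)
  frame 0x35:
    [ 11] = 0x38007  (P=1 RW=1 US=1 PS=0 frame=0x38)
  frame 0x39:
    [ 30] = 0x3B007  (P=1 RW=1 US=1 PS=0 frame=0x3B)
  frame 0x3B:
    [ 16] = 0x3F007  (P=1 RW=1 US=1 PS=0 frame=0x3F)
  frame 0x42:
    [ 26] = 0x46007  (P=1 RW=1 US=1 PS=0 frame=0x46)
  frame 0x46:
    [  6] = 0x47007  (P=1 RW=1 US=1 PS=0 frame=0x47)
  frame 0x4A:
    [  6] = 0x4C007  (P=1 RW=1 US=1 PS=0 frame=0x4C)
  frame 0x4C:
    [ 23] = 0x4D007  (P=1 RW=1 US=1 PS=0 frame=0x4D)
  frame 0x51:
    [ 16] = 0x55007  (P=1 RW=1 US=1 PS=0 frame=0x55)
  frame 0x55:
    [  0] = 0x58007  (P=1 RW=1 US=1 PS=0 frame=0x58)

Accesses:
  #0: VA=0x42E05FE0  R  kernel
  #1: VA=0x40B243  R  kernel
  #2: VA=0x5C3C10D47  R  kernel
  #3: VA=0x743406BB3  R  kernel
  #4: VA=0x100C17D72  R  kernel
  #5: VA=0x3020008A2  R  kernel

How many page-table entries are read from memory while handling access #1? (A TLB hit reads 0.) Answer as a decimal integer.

Walk each access:
#0 VA=0x42E05FE0 (r,kernel):
  [0] read 0x29 idx=1: raw=0x2D007 flags P=1 W=1 U=1 S=0
  [1] read 0x2D idx=23: raw=0x2F007 flags P=1 W=1 U=1 S=0
  [2] read 0x2F idx=5: raw=0x31007 flags P=1 W=1 U=1 S=0
  ✓ 0x31FE0  — 3 lookups
#1 VA=0x40B243 (r,kernel):
  [0] read 0x29 idx=0: raw=0x32007 flags P=1 W=1 U=1 S=0
  [1] read 0x32 idx=2: raw=0x35007 flags P=1 W=1 U=1 S=0
  [2] read 0x35 idx=11: raw=0x38007 flags P=1 W=1 U=1 S=0
  ✓ 0x38243  — 3 lookups
#2 VA=0x5C3C10D47 (r,kernel):
  [0] read 0x29 idx=23: raw=0x39007 flags P=1 W=1 U=1 S=0
  [1] read 0x39 idx=30: raw=0x3B007 flags P=1 W=1 U=1 S=0
  [2] read 0x3B idx=16: raw=0x3F007 flags P=1 W=1 U=1 S=0
  ✓ 0x3FD47  — 3 lookups
#3 VA=0x743406BB3 (r,kernel):
  [0] read 0x29 idx=29: raw=0x42007 flags P=1 W=1 U=1 S=0
  [1] read 0x42 idx=26: raw=0x46007 flags P=1 W=1 U=1 S=0
  [2] read 0x46 idx=6: raw=0x47007 flags P=1 W=1 U=1 S=0
  ✓ 0x47BB3  — 3 lookups
#4 VA=0x100C17D72 (r,kernel):
  [0] read 0x29 idx=4: raw=0x4A007 flags P=1 W=1 U=1 S=0
  [1] read 0x4A idx=6: raw=0x4C007 flags P=1 W=1 U=1 S=0
  [2] read 0x4C idx=23: raw=0x4D007 flags P=1 W=1 U=1 S=0
  ✓ 0x4DD72  — 3 lookups
#5 VA=0x3020008A2 (r,kernel):
  [0] read 0x29 idx=12: raw=0x51007 flags P=1 W=1 U=1 S=0
  [1] read 0x51 idx=16: raw=0x55007 flags P=1 W=1 U=1 S=0
  [2] read 0x55 idx=0: raw=0x58007 flags P=1 W=1 U=1 S=0
  ✓ 0x588A2  — 3 lookups

Entries read for #1: 3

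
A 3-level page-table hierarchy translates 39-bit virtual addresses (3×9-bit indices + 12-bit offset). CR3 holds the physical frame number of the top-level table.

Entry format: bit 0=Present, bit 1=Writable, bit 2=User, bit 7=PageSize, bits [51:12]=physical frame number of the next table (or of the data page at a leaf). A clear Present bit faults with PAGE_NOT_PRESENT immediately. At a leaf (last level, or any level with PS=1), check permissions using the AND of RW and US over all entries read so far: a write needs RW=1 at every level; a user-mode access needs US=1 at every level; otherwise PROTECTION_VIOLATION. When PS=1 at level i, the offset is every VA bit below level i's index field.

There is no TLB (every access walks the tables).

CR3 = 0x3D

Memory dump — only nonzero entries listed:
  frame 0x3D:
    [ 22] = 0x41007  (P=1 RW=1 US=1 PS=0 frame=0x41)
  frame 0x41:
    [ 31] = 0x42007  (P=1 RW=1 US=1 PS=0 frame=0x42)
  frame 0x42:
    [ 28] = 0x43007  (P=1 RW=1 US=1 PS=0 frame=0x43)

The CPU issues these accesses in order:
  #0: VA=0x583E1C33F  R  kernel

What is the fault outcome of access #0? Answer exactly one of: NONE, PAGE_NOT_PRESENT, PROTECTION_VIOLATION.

Walk each access:
#0 VA=0x583E1C33F (r,kernel):
  L0 @0x3D[22] → 0x41007  P=1,RW=1,US=1,PS=0
  L1 @0x41[31] → 0x42007  P=1,RW=1,US=1,PS=0
  L2 @0x42[28] → 0x43007  P=1,RW=1,US=1,PS=0
  ✓ 0x4333F  — 3 lookups

Access #0 fault: NONE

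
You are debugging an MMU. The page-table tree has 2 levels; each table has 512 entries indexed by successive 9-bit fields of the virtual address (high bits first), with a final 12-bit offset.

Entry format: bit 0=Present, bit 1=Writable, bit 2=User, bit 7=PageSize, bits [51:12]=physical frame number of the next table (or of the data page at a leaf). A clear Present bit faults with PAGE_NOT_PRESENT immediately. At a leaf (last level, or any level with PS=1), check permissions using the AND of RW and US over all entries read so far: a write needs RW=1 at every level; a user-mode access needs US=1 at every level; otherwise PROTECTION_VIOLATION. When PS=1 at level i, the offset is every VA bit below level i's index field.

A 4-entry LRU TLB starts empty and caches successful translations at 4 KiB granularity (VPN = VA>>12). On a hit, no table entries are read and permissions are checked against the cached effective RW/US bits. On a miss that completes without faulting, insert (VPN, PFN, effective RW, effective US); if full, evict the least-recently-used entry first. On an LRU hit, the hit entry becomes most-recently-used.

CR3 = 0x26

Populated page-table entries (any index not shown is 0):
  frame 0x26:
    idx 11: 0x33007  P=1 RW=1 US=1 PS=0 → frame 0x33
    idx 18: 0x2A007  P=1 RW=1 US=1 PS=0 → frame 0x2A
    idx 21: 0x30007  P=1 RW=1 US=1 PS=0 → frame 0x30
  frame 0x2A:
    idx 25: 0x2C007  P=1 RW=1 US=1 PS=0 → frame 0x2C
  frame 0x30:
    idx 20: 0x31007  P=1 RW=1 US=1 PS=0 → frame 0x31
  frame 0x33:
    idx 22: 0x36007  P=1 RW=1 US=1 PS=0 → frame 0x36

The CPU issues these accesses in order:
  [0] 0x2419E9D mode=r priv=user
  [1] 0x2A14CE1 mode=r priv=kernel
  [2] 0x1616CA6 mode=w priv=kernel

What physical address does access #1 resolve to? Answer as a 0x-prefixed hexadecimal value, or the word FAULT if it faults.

Trace:
#0 VA=0x2419E9D (r,user):
  L0 @0x26[18] → 0x2A007  P=1,RW=1,US=1,PS=0
  L1 @0x2A[25] → 0x2C007  P=1,RW=1,US=1,PS=0
  → PA=0x2CE9D  (2 entries read)
#1 VA=0x2A14CE1 (r,kernel):
  L0 @0x26[21] → 0x30007  P=1,RW=1,US=1,PS=0
  L1 @0x30[20] → 0x31007  P=1,RW=1,US=1,PS=0
  → PA=0x31CE1  (2 entries read)
#2 VA=0x1616CA6 (w,kernel):
  L0 @0x26[11] → 0x33007  P=1,RW=1,US=1,PS=0
  L1 @0x33[22] → 0x36007  P=1,RW=1,US=1,PS=0
  → PA=0x36CA6  (2 entries read)

Access #1 PA: 0x31CE1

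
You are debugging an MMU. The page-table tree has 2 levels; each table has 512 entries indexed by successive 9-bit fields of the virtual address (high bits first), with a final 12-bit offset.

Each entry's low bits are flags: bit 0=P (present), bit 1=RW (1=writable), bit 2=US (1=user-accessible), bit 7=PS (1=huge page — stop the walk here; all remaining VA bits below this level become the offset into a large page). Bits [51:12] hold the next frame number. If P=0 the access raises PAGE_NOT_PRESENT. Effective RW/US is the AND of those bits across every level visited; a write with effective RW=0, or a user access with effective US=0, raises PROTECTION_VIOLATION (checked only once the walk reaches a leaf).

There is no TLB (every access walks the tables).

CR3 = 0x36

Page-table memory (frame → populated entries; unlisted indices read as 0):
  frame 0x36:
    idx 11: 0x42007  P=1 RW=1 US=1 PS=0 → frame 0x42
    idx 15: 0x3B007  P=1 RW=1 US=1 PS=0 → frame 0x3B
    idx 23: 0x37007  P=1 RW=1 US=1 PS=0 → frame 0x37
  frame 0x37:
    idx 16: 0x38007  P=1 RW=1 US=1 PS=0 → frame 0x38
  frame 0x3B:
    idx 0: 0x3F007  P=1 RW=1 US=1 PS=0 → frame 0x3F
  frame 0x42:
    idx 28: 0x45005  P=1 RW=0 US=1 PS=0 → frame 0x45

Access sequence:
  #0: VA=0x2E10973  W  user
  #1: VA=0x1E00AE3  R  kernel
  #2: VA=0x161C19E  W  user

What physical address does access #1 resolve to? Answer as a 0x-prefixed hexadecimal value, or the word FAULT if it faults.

Per-access translation:
#0 VA=0x2E10973 (w,user):
  L0: frame=0x36 idx=23 entry=0x37007 [P=1 RW=1 US=1 PS=0]
  L1: frame=0x37 idx=16 entry=0x38007 [P=1 RW=1 US=1 PS=0]
  ⇒ phys 0x38973  [2 reads]
#1 VA=0x1E00AE3 (r,kernel):
  L0: frame=0x36 idx=15 entry=0x3B007 [P=1 RW=1 US=1 PS=0]
  L1: frame=0x3B idx=0 entry=0x3F007 [P=1 RW=1 US=1 PS=0]
  ⇒ phys 0x3FAE3  [2 reads]
#2 VA=0x161C19E (w,user):
  L0: frame=0x36 idx=11 entry=0x42007 [P=1 RW=1 US=1 PS=0]
  L1: frame=0x42 idx=28 entry=0x45005 [P=1 RW=0 US=1 PS=0]
  ⇒ fault: PROTECTION_VIOLATION  — 2 lookups

Access #1 PA: 0x3FAE3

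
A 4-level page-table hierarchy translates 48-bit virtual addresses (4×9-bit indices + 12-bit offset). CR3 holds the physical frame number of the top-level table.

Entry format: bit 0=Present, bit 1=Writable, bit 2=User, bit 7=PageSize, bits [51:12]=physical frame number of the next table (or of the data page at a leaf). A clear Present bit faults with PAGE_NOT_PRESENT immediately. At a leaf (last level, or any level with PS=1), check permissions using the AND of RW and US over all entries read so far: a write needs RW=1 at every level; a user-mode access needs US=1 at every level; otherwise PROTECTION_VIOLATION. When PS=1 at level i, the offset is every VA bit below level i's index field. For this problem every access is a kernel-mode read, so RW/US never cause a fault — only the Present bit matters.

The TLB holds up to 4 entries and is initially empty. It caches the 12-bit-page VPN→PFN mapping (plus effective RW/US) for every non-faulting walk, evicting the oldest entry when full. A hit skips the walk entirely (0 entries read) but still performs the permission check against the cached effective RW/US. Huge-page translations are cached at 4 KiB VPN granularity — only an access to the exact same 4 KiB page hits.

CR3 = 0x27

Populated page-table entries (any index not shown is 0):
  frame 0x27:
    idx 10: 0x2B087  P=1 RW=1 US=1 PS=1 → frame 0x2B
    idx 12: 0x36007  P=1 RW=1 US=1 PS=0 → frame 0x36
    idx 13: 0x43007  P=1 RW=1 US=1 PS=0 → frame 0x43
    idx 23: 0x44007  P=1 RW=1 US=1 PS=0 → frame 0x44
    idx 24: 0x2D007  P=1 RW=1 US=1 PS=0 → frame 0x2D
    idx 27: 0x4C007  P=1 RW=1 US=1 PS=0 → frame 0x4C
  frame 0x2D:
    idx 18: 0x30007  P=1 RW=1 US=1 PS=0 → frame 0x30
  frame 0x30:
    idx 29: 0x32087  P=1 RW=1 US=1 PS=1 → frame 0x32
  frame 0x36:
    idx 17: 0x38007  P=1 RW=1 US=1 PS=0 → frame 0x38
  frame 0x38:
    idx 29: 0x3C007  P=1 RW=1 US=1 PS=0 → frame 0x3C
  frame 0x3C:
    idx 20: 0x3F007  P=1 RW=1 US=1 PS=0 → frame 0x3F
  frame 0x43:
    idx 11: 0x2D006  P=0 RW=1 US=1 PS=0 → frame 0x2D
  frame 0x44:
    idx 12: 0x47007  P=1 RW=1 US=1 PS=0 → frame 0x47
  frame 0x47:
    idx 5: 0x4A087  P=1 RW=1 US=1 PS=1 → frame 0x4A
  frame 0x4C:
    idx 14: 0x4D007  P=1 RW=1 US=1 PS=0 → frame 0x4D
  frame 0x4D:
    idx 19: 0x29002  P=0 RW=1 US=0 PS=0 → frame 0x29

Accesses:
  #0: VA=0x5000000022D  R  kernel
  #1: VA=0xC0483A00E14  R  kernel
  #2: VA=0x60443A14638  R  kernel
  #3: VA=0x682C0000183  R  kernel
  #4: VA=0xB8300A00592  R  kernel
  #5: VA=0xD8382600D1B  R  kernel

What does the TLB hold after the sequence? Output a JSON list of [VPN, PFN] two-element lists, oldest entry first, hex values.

Per-access translation:
#0 VA=0x5000000022D (r,kernel):
  [0] read 0x27 idx=10: raw=0x2B087 flags P=1 W=1 U=1 S=1
  → PA=0x2B22D (huge @L0)  (1 entries read)
#1 VA=0xC0483A00E14 (r,kernel):
  [0] read 0x27 idx=24: raw=0x2D007 flags P=1 W=1 U=1 S=0
  [1] read 0x2D idx=18: raw=0x30007 flags P=1 W=1 U=1 S=0
  [2] read 0x30 idx=29: raw=0x32087 flags P=1 W=1 U=1 S=1
  → PA=0x32E14 (huge @L2)  (3 entries read)
#2 VA=0x60443A14638 (r,kernel):
  [0] read 0x27 idx=12: raw=0x36007 flags P=1 W=1 U=1 S=0
  [1] read 0x36 idx=17: raw=0x38007 flags P=1 W=1 U=1 S=0
  [2] read 0x38 idx=29: raw=0x3C007 flags P=1 W=1 U=1 S=0
  [3] read 0x3C idx=20: raw=0x3F007 flags P=1 W=1 U=1 S=0
  → PA=0x3F638  (4 entries read)
#3 VA=0x682C0000183 (r,kernel):
  [0] read 0x27 idx=13: raw=0x43007 flags P=1 W=1 U=1 S=0
  [1] read 0x43 idx=11: raw=0x2D006 flags P=0 W=1 U=1 S=0
  → PAGE_NOT_PRESENT  (2 entries read)
#4 VA=0xB8300A00592 (r,kernel):
  [0] read 0x27 idx=23: raw=0x44007 flags P=1 W=1 U=1 S=0
  [1] read 0x44 idx=12: raw=0x47007 flags P=1 W=1 U=1 S=0
  [2] read 0x47 idx=5: raw=0x4A087 flags P=1 W=1 U=1 S=1
  → PA=0x4A592 (huge @L2)  (3 entries read)
#5 VA=0xD8382600D1B (r,kernel):
  [0] read 0x27 idx=27: raw=0x4C007 flags P=1 W=1 U=1 S=0
  [1] read 0x4C idx=14: raw=0x4D007 flags P=1 W=1 U=1 S=0
  [2] read 0x4D idx=19: raw=0x29002 flags P=0 W=1 U=0 S=0
  → PAGE_NOT_PRESENT  (3 entries read)

TLB: [["0x50000000", "0x2B"], ["0xC0483A00", "0x32"], ["0x60443A14", "0x3F"], ["0xB8300A00", "0x4A"]]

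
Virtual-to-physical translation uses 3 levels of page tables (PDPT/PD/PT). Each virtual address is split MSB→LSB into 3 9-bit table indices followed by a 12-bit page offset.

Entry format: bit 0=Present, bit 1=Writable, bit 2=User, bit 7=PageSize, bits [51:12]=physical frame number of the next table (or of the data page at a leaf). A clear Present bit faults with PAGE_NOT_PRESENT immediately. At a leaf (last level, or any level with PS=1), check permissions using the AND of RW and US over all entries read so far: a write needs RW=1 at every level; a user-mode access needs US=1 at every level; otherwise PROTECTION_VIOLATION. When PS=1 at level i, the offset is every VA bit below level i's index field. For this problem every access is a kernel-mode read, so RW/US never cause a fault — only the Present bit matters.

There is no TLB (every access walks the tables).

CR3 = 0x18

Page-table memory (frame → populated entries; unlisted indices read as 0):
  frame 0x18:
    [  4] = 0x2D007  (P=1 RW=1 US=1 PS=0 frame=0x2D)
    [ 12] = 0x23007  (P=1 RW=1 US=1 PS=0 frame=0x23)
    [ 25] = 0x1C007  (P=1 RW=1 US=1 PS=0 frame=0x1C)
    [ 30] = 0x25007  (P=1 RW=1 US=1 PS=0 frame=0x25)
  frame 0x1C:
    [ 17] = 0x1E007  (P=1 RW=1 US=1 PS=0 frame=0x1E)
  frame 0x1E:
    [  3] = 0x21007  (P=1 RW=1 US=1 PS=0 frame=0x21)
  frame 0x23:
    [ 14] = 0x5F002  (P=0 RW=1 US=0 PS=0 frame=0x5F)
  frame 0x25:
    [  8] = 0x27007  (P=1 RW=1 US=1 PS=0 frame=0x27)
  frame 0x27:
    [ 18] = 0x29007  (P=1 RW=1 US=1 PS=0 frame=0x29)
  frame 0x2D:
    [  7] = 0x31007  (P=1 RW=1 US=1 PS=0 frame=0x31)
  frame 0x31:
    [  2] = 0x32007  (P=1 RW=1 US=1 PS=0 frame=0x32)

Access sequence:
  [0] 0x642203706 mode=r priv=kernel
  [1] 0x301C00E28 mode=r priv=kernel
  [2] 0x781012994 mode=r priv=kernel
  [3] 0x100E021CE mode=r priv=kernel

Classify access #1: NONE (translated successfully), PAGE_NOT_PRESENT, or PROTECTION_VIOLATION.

Trace:
#0 VA=0x642203706 (r,kernel):
  L0: frame=0x18 idx=25 entry=0x1C007 [P=1 RW=1 US=1 PS=0]
  L1: frame=0x1C idx=17 entry=0x1E007 [P=1 RW=1 US=1 PS=0]
  L2: frame=0x1E idx=3 entry=0x21007 [P=1 RW=1 US=1 PS=0]
  ⇒ phys 0x21706  [3 reads]
#1 VA=0x301C00E28 (r,kernel):
  L0: frame=0x18 idx=12 entry=0x23007 [P=1 RW=1 US=1 PS=0]
  L1: frame=0x23 idx=14 entry=0x5F002 [P=0 RW=1 US=0 PS=0]
  ⇒ fault: PAGE_NOT_PRESENT  — 2 lookups
#2 VA=0x781012994 (r,kernel):
  L0: frame=0x18 idx=30 entry=0x25007 [P=1 RW=1 US=1 PS=0]
  L1: frame=0x25 idx=8 entry=0x27007 [P=1 RW=1 US=1 PS=0]
  L2: frame=0x27 idx=18 entry=0x29007 [P=1 RW=1 US=1 PS=0]
  ⇒ phys 0x29994  [3 reads]
#3 VA=0x100E021CE (r,kernel):
  L0: frame=0x18 idx=4 entry=0x2D007 [P=1 RW=1 US=1 PS=0]
  L1: frame=0x2D idx=7 entry=0x31007 [P=1 RW=1 US=1 PS=0]
  L2: frame=0x31 idx=2 entry=0x32007 [P=1 RW=1 US=1 PS=0]
  ⇒ phys 0x321CE  [3 reads]

Access #1 fault: PAGE_NOT_PRESENT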